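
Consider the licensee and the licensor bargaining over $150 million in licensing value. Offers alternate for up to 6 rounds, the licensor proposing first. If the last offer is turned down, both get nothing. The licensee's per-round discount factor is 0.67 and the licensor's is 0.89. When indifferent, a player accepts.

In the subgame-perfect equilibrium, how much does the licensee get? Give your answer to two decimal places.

53.38

Round 6 (the licensee proposes): rejection yields 0 for the licensor; the licensee offers 0 and keeps 150.
Round 5 (the licensor proposes): the licensee can get 150 next round, worth 0.67 × 150 = 100.5 now, so the licensor offers 100.5, keeping 49.5.
Round 4 (the licensee proposes): the licensor can get 49.5 next round, worth 0.89 × 49.5 = 44.055 now; the licensee offers that and keeps 105.945.
Round 3 (the licensor proposes): the licensee can get 105.945 next round, worth 0.67 × 105.945 = 70.98315 now, so the licensor offers 70.98315, keeping 79.01685.
Round 2 (the licensee proposes): the licensor can get 79.01685 next round, worth 0.89 × 79.01685 = 70.3249965 now. The licensee offers 70.3249965 and keeps 150 − 70.3249965 = 79.6750035.
Round 1 (the licensor proposes): the licensee can get 79.6750035 next round, worth 0.67 × 79.6750035 = 53.382252345 now. The licensor offers 53.382252345 and keeps 150 − 53.382252345 = 96.617747655.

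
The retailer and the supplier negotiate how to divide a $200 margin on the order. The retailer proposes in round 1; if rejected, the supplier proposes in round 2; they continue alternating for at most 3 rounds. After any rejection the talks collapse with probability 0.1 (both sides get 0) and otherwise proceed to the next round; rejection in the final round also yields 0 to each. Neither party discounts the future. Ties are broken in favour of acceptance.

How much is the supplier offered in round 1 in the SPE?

Round 3 (the retailer proposes): rejection yields 0 for the supplier; the retailer offers 0 and keeps 200.
Round 2 (the supplier proposes): rejecting gives the retailer an expected 0.9 × 200 = 180; the supplier offers that and keeps 20.
Round 1 (the retailer proposes): rejecting gives the supplier an expected 0.9 × 20 = 18, so the retailer offers 18, keeping 182.

18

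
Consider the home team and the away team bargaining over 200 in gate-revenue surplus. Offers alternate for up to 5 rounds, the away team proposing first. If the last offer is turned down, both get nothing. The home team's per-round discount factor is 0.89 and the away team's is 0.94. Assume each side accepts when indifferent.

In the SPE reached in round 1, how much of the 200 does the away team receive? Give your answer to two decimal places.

180.39

Work backward from the last round.
Round 5 (the away team proposes): rejection yields 0 for the home team; the away team offers 0 and keeps 200.
Round 4 (the home team proposes): the away team can get 200 next round, worth 0.94 × 200 = 188 now, so the home team offers 188, keeping 12.
Round 3 (the away team proposes): the home team can get 12 next round, worth 0.89 × 12 = 10.68 now, so the away team offers 10.68, keeping 189.32.
Round 2 (the home team proposes): the away team can get 189.32 next round, worth 0.94 × 189.32 = 177.9608 now, so the home team offers 177.9608, keeping 22.0392.
Round 1 (the away team proposes): the home team can get 22.0392 next round, worth 0.89 × 22.0392 = 19.614888 now, so the away team offers 19.614888, keeping 180.385112.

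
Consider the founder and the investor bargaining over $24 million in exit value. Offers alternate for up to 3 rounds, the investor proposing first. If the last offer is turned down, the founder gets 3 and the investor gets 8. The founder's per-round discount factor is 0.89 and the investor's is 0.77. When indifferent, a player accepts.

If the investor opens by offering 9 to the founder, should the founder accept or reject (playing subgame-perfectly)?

Round 3 (the investor proposes): the founder gets 3 if talks fail, so the investor offers 3 and keeps 21.
Round 2 (the founder proposes): the investor can get 21 next round, worth 0.77 × 21 = 16.17 now. The founder offers 16.17 and keeps 24 − 16.17 = 7.83.
So by rejecting in round 1, the founder gets 7.83 next round, worth 0.89 × 7.83 = 6.9687 now.
Offer 9 ≥ 6.9687, so the founder accepts.

Accept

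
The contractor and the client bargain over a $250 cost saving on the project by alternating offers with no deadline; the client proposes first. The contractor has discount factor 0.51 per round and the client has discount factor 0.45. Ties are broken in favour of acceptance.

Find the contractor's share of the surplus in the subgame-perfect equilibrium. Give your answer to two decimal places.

In a stationary SPE each proposer offers the other exactly their discounted continuation value.
If the client keeps x when proposing and the contractor keeps y when proposing, then x = 250 − 0.51y and y = 250 − 0.45x.
Solving: x = 250(1 − 0.51) / (1 − 0.45·0.51) = 122.5 / 0.7705 ≈ 158.9877.
The contractor gets 250 − 158.9877 ≈ 91.0123.

91.01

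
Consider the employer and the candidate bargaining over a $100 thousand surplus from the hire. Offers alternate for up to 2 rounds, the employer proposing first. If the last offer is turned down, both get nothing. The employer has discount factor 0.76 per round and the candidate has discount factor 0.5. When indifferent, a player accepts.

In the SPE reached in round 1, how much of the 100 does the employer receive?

50

By backward induction:
Round 2 (the candidate proposes): the employer will accept anything ≥ 0, so the candidate offers 0 and keeps 100.
Round 1 (the employer proposes): the candidate can get 100 next round, worth 0.5 × 100 = 50 now, so the employer offers 50, keeping 50.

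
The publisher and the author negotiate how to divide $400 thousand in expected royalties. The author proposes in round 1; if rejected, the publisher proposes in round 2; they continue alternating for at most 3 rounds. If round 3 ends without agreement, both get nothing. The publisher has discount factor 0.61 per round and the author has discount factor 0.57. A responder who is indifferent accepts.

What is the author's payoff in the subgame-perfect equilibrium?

Round 3 (the author proposes): the publisher will accept anything ≥ 0, so the author offers 0 and keeps 400.
Round 2 (the publisher proposes): the author can get 400 next round, worth 0.57 × 400 = 228 now. The publisher offers 228 and keeps 400 − 228 = 172.
Round 1 (the author proposes): the publisher can get 172 next round, worth 0.61 × 172 = 104.92 now. The author offers 104.92 and keeps 400 − 104.92 = 295.08.

295.08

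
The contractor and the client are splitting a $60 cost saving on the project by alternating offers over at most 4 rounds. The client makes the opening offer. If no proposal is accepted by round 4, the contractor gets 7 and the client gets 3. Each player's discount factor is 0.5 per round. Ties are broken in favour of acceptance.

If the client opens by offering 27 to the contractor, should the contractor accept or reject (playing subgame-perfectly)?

Work out the contractor's continuation value if the offer is rejected.
Round 4 (the contractor proposes): the client gets 3 if talks fail, so the contractor offers 3 and keeps 57.
Round 3 (the client proposes): the contractor can get 57 next round, worth 0.5 × 57 = 28.5 now, so the client offers 28.5, keeping 31.5.
Round 2 (the contractor proposes): the client can get 31.5 next round, worth 0.5 × 31.5 = 15.75 now. The contractor offers 15.75 and keeps 60 − 15.75 = 44.25.
So by rejecting in round 1, the contractor gets 44.25 next round, worth 0.5 × 44.25 = 22.125 now.
Offer 27 ≥ 22.125, so the contractor accepts.

Accept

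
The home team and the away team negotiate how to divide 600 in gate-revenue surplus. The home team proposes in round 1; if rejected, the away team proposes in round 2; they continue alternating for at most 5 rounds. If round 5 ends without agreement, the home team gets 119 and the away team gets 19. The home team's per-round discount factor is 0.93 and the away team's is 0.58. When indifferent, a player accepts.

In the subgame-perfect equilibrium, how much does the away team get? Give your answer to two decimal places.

Round 5 (the home team proposes): the away team gets 19 if talks fail, so the home team offers 19 and keeps 581.
Round 4 (the away team proposes): the home team can get 581 next round, worth 0.93 × 581 = 540.33 now. The away team offers 540.33 and keeps 600 − 540.33 = 59.67.
Round 3 (the home team proposes): the away team can get 59.67 next round, worth 0.58 × 59.67 = 34.6086 now. The home team offers 34.6086 and keeps 600 − 34.6086 = 565.3914.
Round 2 (the away team proposes): the home team can get 565.3914 next round, worth 0.93 × 565.3914 = 525.814002 now. The away team offers 525.814002 and keeps 600 − 525.814002 = 74.185998.
Round 1 (the home team proposes): the away team can get 74.185998 next round, worth 0.58 × 74.185998 = 43.02787884 now. The home team offers 43.02787884 and keeps 600 − 43.02787884 = 556.97212116.

43.03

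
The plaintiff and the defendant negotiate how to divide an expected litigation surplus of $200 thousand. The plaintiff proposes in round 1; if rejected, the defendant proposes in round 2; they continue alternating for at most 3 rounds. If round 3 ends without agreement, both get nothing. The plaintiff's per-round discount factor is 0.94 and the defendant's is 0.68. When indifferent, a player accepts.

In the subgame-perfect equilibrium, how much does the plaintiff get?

191.84

Round 3 (the plaintiff proposes): the defendant will accept anything ≥ 0, so the plaintiff offers 0 and keeps 200.
Round 2 (the defendant proposes): the plaintiff can get 200 next round, worth 0.94 × 200 = 188 now. The defendant offers 188 and keeps 200 − 188 = 12.
Round 1 (the plaintiff proposes): the defendant can get 12 next round, worth 0.68 × 12 = 8.16 now, so the plaintiff offers 8.16, keeping 191.84.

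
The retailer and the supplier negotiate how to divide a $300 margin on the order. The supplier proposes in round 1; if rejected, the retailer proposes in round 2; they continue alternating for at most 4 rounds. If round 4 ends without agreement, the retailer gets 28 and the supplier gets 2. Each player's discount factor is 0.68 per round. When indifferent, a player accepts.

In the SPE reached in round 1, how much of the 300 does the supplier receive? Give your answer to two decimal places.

141.02

Round 4 (the retailer proposes): the supplier gets 2 if talks fail, so the retailer offers 2 and keeps 298.
Round 3 (the supplier proposes): the retailer can get 298 next round, worth 0.68 × 298 = 202.64 now, so the supplier offers 202.64, keeping 97.36.
Round 2 (the retailer proposes): the supplier can get 97.36 next round, worth 0.68 × 97.36 = 66.2048 now; the retailer offers that and keeps 233.7952.
Round 1 (the supplier proposes): the retailer can get 233.7952 next round, worth 0.68 × 233.7952 = 158.980736 now. The supplier offers 158.980736 and keeps 300 − 158.980736 = 141.019264.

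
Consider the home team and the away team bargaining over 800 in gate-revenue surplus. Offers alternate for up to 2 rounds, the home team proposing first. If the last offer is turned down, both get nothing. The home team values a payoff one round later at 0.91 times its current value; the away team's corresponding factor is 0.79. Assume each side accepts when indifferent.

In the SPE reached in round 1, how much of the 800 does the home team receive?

168

Solve by backward induction from round 2.
Round 2 (the away team proposes): the home team will accept anything ≥ 0, so the away team offers 0 and keeps 800.
Round 1 (the home team proposes): the away team can get 800 next round, worth 0.79 × 800 = 632 now; the home team offers that and keeps 168.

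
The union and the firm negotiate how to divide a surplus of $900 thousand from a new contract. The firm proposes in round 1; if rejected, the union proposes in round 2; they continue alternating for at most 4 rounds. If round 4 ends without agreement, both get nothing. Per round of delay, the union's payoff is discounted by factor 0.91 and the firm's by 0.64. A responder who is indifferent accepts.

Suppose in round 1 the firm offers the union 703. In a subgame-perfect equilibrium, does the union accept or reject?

Round 4 (the union proposes): the firm will accept anything ≥ 0, so the union offers 0 and keeps 900.
Round 3 (the firm proposes): the union can get 900 next round, worth 0.91 × 900 = 819 now; the firm offers that and keeps 81.
Round 2 (the union proposes): the firm can get 81 next round, worth 0.64 × 81 = 51.84 now. The union offers 51.84 and keeps 900 − 51.84 = 848.16.
So by rejecting in round 1, the union gets 848.16 next round, worth 0.91 × 848.16 = 771.8256 now.
Offer 703 < 771.8256, so the union rejects.

Reject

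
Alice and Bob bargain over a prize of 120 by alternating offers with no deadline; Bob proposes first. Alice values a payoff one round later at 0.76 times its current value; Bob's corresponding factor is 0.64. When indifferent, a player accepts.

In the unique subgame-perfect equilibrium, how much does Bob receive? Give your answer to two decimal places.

In a stationary SPE each proposer offers the other exactly their discounted continuation value.
If Bob keeps x when proposing and Alice keeps y when proposing, then x = 120 − 0.76y and y = 120 − 0.64x.
Solving: x = 120(1 − 0.76) / (1 − 0.64·0.76) = 28.8 / 0.5136 ≈ 56.0748.
Alice gets 120 − 56.0748 ≈ 63.9252.

56.07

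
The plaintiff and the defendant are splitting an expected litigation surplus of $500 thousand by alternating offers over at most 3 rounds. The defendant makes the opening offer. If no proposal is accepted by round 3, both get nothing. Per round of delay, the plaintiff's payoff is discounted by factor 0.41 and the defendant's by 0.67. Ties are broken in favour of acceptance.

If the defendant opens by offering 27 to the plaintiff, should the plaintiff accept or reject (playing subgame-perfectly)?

Reject

Work out the plaintiff's continuation value if the offer is rejected.
Round 3 (the defendant proposes): rejection yields 0 for the plaintiff; the defendant offers 0 and keeps 500.
Round 2 (the plaintiff proposes): the defendant can get 500 next round, worth 0.67 × 500 = 335 now; the plaintiff offers that and keeps 165.
So by rejecting in round 1, the plaintiff gets 165 next round, worth 0.41 × 165 = 67.65 now.
Offer 27 < 67.65, so the plaintiff rejects.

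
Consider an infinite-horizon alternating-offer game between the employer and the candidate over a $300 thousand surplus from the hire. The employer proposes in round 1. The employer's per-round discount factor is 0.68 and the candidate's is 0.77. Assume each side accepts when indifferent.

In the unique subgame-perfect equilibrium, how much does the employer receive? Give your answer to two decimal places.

144.84

In a stationary SPE each proposer offers the other exactly their discounted continuation value.
If the employer keeps x when proposing and the candidate keeps y when proposing, then x = 300 − 0.77y and y = 300 − 0.68x.
Solving: x = 300(1 − 0.77) / (1 − 0.68·0.77) = 69 / 0.4764 ≈ 144.8363.
The candidate gets 300 − 144.8363 ≈ 155.1637.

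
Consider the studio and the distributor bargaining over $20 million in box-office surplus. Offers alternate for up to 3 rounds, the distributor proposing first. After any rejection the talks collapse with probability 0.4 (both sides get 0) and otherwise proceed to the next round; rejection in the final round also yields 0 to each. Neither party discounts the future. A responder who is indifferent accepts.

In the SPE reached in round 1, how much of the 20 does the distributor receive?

15.2

Round 3 (the distributor proposes): rejection yields 0 for the studio; the distributor offers 0 and keeps 20.
Round 2 (the studio proposes): rejecting gives the distributor an expected 0.6 × 20 = 12. The studio offers 12 and keeps 20 − 12 = 8.
Round 1 (the distributor proposes): rejecting gives the studio an expected 0.6 × 8 = 4.8. The distributor offers 4.8 and keeps 20 − 4.8 = 15.2.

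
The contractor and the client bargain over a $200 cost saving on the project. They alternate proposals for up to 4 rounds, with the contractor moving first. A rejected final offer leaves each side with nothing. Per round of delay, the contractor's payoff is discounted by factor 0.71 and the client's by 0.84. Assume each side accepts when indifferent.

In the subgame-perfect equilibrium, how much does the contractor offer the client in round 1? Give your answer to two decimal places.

Round 4 (the client proposes): the contractor will accept anything ≥ 0, so the client offers 0 and keeps 200.
Round 3 (the contractor proposes): the client can get 200 next round, worth 0.84 × 200 = 168 now; the contractor offers that and keeps 32.
Round 2 (the client proposes): the contractor can get 32 next round, worth 0.71 × 32 = 22.72 now; the client offers that and keeps 177.28.
Round 1 (the contractor proposes): the client can get 177.28 next round, worth 0.84 × 177.28 = 148.9152 now, so the contractor offers 148.9152, keeping 51.0848.

148.92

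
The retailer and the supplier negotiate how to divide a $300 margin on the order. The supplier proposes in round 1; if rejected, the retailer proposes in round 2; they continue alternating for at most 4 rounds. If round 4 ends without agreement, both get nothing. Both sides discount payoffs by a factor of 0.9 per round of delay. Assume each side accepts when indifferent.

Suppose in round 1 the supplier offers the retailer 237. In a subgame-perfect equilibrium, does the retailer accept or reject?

Round 4 (the retailer proposes): the supplier will accept anything ≥ 0, so the retailer offers 0 and keeps 300.
Round 3 (the supplier proposes): the retailer can get 300 next round, worth 0.9 × 300 = 270 now. The supplier offers 270 and keeps 300 − 270 = 30.
Round 2 (the retailer proposes): the supplier can get 30 next round, worth 0.9 × 30 = 27 now; the retailer offers that and keeps 273.
So by rejecting in round 1, the retailer gets 273 next round, worth 0.9 × 273 = 245.7 now.
Offer 237 < 245.7, so the retailer rejects.

Reject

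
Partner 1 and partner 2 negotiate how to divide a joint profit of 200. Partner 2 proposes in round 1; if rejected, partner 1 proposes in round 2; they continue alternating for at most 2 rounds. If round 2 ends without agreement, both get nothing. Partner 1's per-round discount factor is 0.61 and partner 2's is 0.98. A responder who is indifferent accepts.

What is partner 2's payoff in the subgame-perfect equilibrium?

Round 2 (partner 1 proposes): rejection yields 0 for partner 2; partner 1 offers 0 and keeps 200.
Round 1 (partner 2 proposes): partner 1 can get 200 next round, worth 0.61 × 200 = 122 now; partner 2 offers that and keeps 78.

78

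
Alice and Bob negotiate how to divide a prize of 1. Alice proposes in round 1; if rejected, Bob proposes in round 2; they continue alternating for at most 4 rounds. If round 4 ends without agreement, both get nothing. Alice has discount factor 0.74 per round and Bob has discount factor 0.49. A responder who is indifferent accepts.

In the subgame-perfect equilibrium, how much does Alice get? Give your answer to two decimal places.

0.69

Solve by backward induction from round 4.
Round 4 (Bob proposes): Alice will accept anything ≥ 0, so Bob offers 0 and keeps 1.
Round 3 (Alice proposes): Bob can get 1 next round, worth 0.49 × 1 = 0.49 now, so Alice offers 0.49, keeping 0.51.
Round 2 (Bob proposes): Alice can get 0.51 next round, worth 0.74 × 0.51 = 0.3774 now, so Bob offers 0.3774, keeping 0.6226.
Round 1 (Alice proposes): Bob can get 0.6226 next round, worth 0.49 × 0.6226 = 0.305074 now. Alice offers 0.305074 and keeps 1 − 0.305074 = 0.694926.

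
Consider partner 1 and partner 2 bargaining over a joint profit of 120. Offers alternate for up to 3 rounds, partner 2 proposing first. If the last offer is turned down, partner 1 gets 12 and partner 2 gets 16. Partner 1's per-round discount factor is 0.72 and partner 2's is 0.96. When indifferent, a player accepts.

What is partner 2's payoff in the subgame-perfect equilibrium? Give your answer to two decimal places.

108.25

Round 3 (partner 2 proposes): partner 1 gets 12 if talks fail, so partner 2 offers 12 and keeps 108.
Round 2 (partner 1 proposes): partner 2 can get 108 next round, worth 0.96 × 108 = 103.68 now; partner 1 offers that and keeps 16.32.
Round 1 (partner 2 proposes): partner 1 can get 16.32 next round, worth 0.72 × 16.32 = 11.7504 now. Partner 2 offers 11.7504 and keeps 120 − 11.7504 = 108.2496.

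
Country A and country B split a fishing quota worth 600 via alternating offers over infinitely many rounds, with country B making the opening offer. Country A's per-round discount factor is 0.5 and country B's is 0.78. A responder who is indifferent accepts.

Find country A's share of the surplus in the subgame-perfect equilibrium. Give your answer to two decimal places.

108.20

Let x be country B's share when country B proposes and y be country A's share when country A proposes.
Country A accepts iff offered ≥ 0.5·y, so x = 600 − 0.5y. Symmetrically y = 600 − 0.78x.
Substituting: x = 600 − 0.5(600 − 0.78x), giving x(1 − 0.78·0.5) = 600(1 − 0.5).
So x = 600 × 0.5 / 0.61 ≈ 491.8033, and country A receives 600 − x ≈ 108.1967.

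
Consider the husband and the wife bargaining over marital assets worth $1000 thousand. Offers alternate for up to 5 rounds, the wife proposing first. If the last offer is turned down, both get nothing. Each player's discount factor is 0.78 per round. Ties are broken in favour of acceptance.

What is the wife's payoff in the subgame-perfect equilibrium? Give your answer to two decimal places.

724.00

Round 5 (the wife proposes): rejection yields 0 for the husband; the wife offers 0 and keeps 1000.
Round 4 (the husband proposes): the wife can get 1000 next round, worth 0.78 × 1000 = 780 now. The husband offers 780 and keeps 1000 − 780 = 220.
Round 3 (the wife proposes): the husband can get 220 next round, worth 0.78 × 220 = 171.6 now, so the wife offers 171.6, keeping 828.4.
Round 2 (the husband proposes): the wife can get 828.4 next round, worth 0.78 × 828.4 = 646.152 now, so the husband offers 646.152, keeping 353.848.
Round 1 (the wife proposes): the husband can get 353.848 next round, worth 0.78 × 353.848 = 276.00144 now; the wife offers that and keeps 723.99856.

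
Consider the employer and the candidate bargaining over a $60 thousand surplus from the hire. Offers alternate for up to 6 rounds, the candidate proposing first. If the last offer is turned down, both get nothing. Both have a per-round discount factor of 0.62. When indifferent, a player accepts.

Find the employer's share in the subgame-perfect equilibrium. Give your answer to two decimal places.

25.07

Round 6 (the employer proposes): rejection yields 0 for the candidate; the employer offers 0 and keeps 60.
Round 5 (the candidate proposes): the employer can get 60 next round, worth 0.62 × 60 = 37.2 now; the candidate offers that and keeps 22.8.
Round 4 (the employer proposes): the candidate can get 22.8 next round, worth 0.62 × 22.8 = 14.136 now. The employer offers 14.136 and keeps 60 − 14.136 = 45.864.
Round 3 (the candidate proposes): the employer can get 45.864 next round, worth 0.62 × 45.864 = 28.43568 now, so the candidate offers 28.43568, keeping 31.56432.
Round 2 (the employer proposes): the candidate can get 31.56432 next round, worth 0.62 × 31.56432 = 19.5698784 now. The employer offers 19.5698784 and keeps 60 − 19.5698784 = 40.4301216.
Round 1 (the candidate proposes): the employer can get 40.4301216 next round, worth 0.62 × 40.4301216 = 25.066675392 now. The candidate offers 25.066675392 and keeps 60 − 25.066675392 = 34.933324608.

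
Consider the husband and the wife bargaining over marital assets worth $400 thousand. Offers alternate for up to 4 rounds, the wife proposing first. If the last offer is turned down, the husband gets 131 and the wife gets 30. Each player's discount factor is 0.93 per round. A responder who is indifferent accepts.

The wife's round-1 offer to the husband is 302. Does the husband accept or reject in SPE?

Round 4 (the husband proposes): the wife gets 30 if talks fail, so the husband offers 30 and keeps 370.
Round 3 (the wife proposes): the husband can get 370 next round, worth 0.93 × 370 = 344.1 now; the wife offers that and keeps 55.9.
Round 2 (the husband proposes): the wife can get 55.9 next round, worth 0.93 × 55.9 = 51.987 now, so the husband offers 51.987, keeping 348.013.
So by rejecting in round 1, the husband gets 348.013 next round, worth 0.93 × 348.013 = 323.65209 now.
Offer 302 < 323.65209, so the husband rejects.

Reject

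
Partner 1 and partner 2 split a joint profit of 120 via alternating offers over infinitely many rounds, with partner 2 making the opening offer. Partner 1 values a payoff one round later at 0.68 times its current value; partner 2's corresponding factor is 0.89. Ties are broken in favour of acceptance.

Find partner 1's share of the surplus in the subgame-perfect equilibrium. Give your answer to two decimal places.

22.74

When partner 2 proposes, partner 1 accepts any offer worth at least 0.68 times what partner 1 would get by proposing next round; and vice versa.
This gives x = 120 − 0.68y and y = 120 − 0.89x, where x and y are each side's share when it proposes.
Hence (1 − 0.68·0.89)x = 120(1 − 0.68), i.e. 0.3948·x = 38.4.
x ≈ 97.2644; partner 1's share is 120 − x ≈ 22.7356.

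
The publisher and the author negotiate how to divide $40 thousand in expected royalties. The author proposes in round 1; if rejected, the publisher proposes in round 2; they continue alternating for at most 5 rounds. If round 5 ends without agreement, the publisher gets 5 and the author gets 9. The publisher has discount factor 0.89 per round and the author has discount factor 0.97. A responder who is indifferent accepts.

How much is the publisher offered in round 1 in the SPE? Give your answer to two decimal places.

Round 5 (the author proposes): the publisher gets 5 if talks fail, so the author offers 5 and keeps 35.
Round 4 (the publisher proposes): the author can get 35 next round, worth 0.97 × 35 = 33.95 now. The publisher offers 33.95 and keeps 40 − 33.95 = 6.05.
Round 3 (the author proposes): the publisher can get 6.05 next round, worth 0.89 × 6.05 = 5.3845 now, so the author offers 5.3845, keeping 34.6155.
Round 2 (the publisher proposes): the author can get 34.6155 next round, worth 0.97 × 34.6155 = 33.577035 now; the publisher offers that and keeps 6.422965.
Round 1 (the author proposes): the publisher can get 6.422965 next round, worth 0.89 × 6.422965 = 5.71643885 now, so the author offers 5.71643885, keeping 34.28356115.

5.72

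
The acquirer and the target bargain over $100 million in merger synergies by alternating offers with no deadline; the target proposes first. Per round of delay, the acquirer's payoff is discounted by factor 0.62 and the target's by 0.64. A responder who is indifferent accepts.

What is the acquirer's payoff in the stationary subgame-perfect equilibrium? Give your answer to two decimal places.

When the target proposes, the acquirer accepts any offer worth at least 0.62 times what the acquirer would get by proposing next round; and vice versa.
This gives x = 100 − 0.62y and y = 100 − 0.64x, where x and y are each side's share when it proposes.
Hence (1 − 0.62·0.64)x = 100(1 − 0.62), i.e. 0.6032·x = 38.
x ≈ 62.9973; the acquirer's share is 100 − x ≈ 37.0027.

37.00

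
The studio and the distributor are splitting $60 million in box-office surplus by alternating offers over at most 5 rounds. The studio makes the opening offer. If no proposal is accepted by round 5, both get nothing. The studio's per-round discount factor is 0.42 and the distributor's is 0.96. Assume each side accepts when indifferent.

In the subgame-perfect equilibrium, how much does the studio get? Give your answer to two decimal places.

13.12

Solve by backward induction from round 5.
Round 5 (the studio proposes): the distributor will accept anything ≥ 0, so the studio offers 0 and keeps 60.
Round 4 (the distributor proposes): the studio can get 60 next round, worth 0.42 × 60 = 25.2 now; the distributor offers that and keeps 34.8.
Round 3 (the studio proposes): the distributor can get 34.8 next round, worth 0.96 × 34.8 = 33.408 now. The studio offers 33.408 and keeps 60 − 33.408 = 26.592.
Round 2 (the distributor proposes): the studio can get 26.592 next round, worth 0.42 × 26.592 = 11.16864 now, so the distributor offers 11.16864, keeping 48.83136.
Round 1 (the studio proposes): the distributor can get 48.83136 next round, worth 0.96 × 48.83136 = 46.8781056 now. The studio offers 46.8781056 and keeps 60 − 46.8781056 = 13.1218944.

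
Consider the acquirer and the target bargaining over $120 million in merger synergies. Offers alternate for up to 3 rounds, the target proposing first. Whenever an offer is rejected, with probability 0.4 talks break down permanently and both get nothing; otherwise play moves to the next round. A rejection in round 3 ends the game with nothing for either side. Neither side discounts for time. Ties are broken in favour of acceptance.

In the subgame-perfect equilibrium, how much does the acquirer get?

28.8

Round 3 (the target proposes): the acquirer will accept anything ≥ 0, so the target offers 0 and keeps 120.
Round 2 (the acquirer proposes): rejecting gives the target an expected 0.6 × 120 = 72. The acquirer offers 72 and keeps 120 − 72 = 48.
Round 1 (the target proposes): rejecting gives the acquirer an expected 0.6 × 48 = 28.8, so the target offers 28.8, keeping 91.2.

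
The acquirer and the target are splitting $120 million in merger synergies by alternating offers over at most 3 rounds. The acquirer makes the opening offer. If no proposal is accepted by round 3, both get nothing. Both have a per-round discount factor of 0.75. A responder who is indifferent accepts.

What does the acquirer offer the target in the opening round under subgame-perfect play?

22.5

By backward induction:
Round 3 (the acquirer proposes): rejection yields 0 for the target; the acquirer offers 0 and keeps 120.
Round 2 (the target proposes): the acquirer can get 120 next round, worth 0.75 × 120 = 90 now, so the target offers 90, keeping 30.
Round 1 (the acquirer proposes): the target can get 30 next round, worth 0.75 × 30 = 22.5 now, so the acquirer offers 22.5, keeping 97.5.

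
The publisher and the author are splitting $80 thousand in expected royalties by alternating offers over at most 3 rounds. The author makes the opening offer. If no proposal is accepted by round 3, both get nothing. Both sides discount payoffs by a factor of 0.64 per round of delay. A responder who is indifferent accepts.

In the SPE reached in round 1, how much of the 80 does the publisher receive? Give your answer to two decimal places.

18.43

Round 3 (the author proposes): the publisher will accept anything ≥ 0, so the author offers 0 and keeps 80.
Round 2 (the publisher proposes): the author can get 80 next round, worth 0.64 × 80 = 51.2 now, so the publisher offers 51.2, keeping 28.8.
Round 1 (the author proposes): the publisher can get 28.8 next round, worth 0.64 × 28.8 = 18.432 now. The author offers 18.432 and keeps 80 − 18.432 = 61.568.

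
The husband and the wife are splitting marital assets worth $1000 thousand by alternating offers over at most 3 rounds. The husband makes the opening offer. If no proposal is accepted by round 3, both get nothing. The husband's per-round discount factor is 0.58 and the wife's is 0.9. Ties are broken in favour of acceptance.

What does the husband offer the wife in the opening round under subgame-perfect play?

By backward induction:
Round 3 (the husband proposes): the wife will accept anything ≥ 0, so the husband offers 0 and keeps 1000.
Round 2 (the wife proposes): the husband can get 1000 next round, worth 0.58 × 1000 = 580 now, so the wife offers 580, keeping 420.
Round 1 (the husband proposes): the wife can get 420 next round, worth 0.9 × 420 = 378 now. The husband offers 378 and keeps 1000 − 378 = 622.

378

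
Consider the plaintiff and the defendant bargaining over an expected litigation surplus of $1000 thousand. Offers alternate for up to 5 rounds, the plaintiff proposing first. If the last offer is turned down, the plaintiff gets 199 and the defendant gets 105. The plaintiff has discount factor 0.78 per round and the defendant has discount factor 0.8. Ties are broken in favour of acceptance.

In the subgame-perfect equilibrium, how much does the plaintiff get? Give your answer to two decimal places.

673.29

By backward induction:
Round 5 (the plaintiff proposes): the defendant gets 105 if talks fail, so the plaintiff offers 105 and keeps 895.
Round 4 (the defendant proposes): the plaintiff can get 895 next round, worth 0.78 × 895 = 698.1 now. The defendant offers 698.1 and keeps 1000 − 698.1 = 301.9.
Round 3 (the plaintiff proposes): the defendant can get 301.9 next round, worth 0.8 × 301.9 = 241.52 now, so the plaintiff offers 241.52, keeping 758.48.
Round 2 (the defendant proposes): the plaintiff can get 758.48 next round, worth 0.78 × 758.48 = 591.6144 now, so the defendant offers 591.6144, keeping 408.3856.
Round 1 (the plaintiff proposes): the defendant can get 408.3856 next round, worth 0.8 × 408.3856 = 326.70848 now. The plaintiff offers 326.70848 and keeps 1000 − 326.70848 = 673.29152.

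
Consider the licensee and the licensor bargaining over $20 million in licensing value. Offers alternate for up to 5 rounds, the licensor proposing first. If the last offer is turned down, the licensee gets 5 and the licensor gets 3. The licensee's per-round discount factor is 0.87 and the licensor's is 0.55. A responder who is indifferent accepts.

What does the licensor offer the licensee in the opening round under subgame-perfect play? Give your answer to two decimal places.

12.72

Round 5 (the licensor proposes): the licensee gets 5 if talks fail, so the licensor offers 5 and keeps 15.
Round 4 (the licensee proposes): the licensor can get 15 next round, worth 0.55 × 15 = 8.25 now. The licensee offers 8.25 and keeps 20 − 8.25 = 11.75.
Round 3 (the licensor proposes): the licensee can get 11.75 next round, worth 0.87 × 11.75 = 10.2225 now, so the licensor offers 10.2225, keeping 9.7775.
Round 2 (the licensee proposes): the licensor can get 9.7775 next round, worth 0.55 × 9.7775 = 5.377625 now; the licensee offers that and keeps 14.622375.
Round 1 (the licensor proposes): the licensee can get 14.622375 next round, worth 0.87 × 14.622375 = 12.72146625 now, so the licensor offers 12.72146625, keeping 7.27853375.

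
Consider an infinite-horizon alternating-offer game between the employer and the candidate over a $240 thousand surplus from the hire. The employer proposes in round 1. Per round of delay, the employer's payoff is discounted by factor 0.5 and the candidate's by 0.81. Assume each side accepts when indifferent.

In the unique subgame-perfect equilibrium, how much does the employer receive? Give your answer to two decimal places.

76.64

In a stationary SPE each proposer offers the other exactly their discounted continuation value.
If the employer keeps x when proposing and the candidate keeps y when proposing, then x = 240 − 0.81y and y = 240 − 0.5x.
Solving: x = 240(1 − 0.81) / (1 − 0.5·0.81) = 45.6 / 0.595 ≈ 76.6387.
The candidate gets 240 − 76.6387 ≈ 163.3613.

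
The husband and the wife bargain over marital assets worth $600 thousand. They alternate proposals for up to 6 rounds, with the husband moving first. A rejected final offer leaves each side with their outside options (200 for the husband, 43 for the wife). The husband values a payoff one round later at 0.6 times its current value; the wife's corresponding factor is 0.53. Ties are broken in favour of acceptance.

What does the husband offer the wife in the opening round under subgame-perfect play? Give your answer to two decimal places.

Work backward from the last round.
Round 6 (the wife proposes): the husband gets 200 if talks fail, so the wife offers 200 and keeps 400.
Round 5 (the husband proposes): the wife can get 400 next round, worth 0.53 × 400 = 212 now, so the husband offers 212, keeping 388.
Round 4 (the wife proposes): the husband can get 388 next round, worth 0.6 × 388 = 232.8 now. The wife offers 232.8 and keeps 600 − 232.8 = 367.2.
Round 3 (the husband proposes): the wife can get 367.2 next round, worth 0.53 × 367.2 = 194.616 now; the husband offers that and keeps 405.384.
Round 2 (the wife proposes): the husband can get 405.384 next round, worth 0.6 × 405.384 = 243.2304 now. The wife offers 243.2304 and keeps 600 − 243.2304 = 356.7696.
Round 1 (the husband proposes): the wife can get 356.7696 next round, worth 0.53 × 356.7696 = 189.087888 now, so the husband offers 189.087888, keeping 410.912112.

189.09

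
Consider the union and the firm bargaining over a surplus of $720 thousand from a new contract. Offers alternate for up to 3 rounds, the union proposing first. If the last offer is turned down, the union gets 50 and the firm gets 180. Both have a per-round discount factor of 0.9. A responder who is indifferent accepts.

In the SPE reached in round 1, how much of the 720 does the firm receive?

210.6

Round 3 (the union proposes): the firm gets 180 if talks fail, so the union offers 180 and keeps 540.
Round 2 (the firm proposes): the union can get 540 next round, worth 0.9 × 540 = 486 now, so the firm offers 486, keeping 234.
Round 1 (the union proposes): the firm can get 234 next round, worth 0.9 × 234 = 210.6 now, so the union offers 210.6, keeping 509.4.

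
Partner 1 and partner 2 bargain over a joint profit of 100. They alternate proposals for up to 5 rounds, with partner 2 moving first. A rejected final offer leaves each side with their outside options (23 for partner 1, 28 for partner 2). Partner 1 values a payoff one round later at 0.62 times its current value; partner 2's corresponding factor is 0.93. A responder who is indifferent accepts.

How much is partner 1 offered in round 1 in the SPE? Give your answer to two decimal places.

Round 5 (partner 2 proposes): partner 1 gets 23 if talks fail, so partner 2 offers 23 and keeps 77.
Round 4 (partner 1 proposes): partner 2 can get 77 next round, worth 0.93 × 77 = 71.61 now. Partner 1 offers 71.61 and keeps 100 − 71.61 = 28.39.
Round 3 (partner 2 proposes): partner 1 can get 28.39 next round, worth 0.62 × 28.39 = 17.6018 now; partner 2 offers that and keeps 82.3982.
Round 2 (partner 1 proposes): partner 2 can get 82.3982 next round, worth 0.93 × 82.3982 = 76.630326 now, so partner 1 offers 76.630326, keeping 23.369674.
Round 1 (partner 2 proposes): partner 1 can get 23.369674 next round, worth 0.62 × 23.369674 = 14.48919788 now. Partner 2 offers 14.48919788 and keeps 100 − 14.48919788 = 85.51080212.

14.49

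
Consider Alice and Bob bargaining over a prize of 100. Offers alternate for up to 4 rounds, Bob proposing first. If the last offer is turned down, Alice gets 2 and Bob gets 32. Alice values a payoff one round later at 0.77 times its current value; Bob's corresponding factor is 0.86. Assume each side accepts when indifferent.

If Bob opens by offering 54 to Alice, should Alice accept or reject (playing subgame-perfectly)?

Round 4 (Alice proposes): Bob gets 32 if talks fail, so Alice offers 32 and keeps 68.
Round 3 (Bob proposes): Alice can get 68 next round, worth 0.77 × 68 = 52.36 now, so Bob offers 52.36, keeping 47.64.
Round 2 (Alice proposes): Bob can get 47.64 next round, worth 0.86 × 47.64 = 40.9704 now, so Alice offers 40.9704, keeping 59.0296.
So by rejecting in round 1, Alice gets 59.0296 next round, worth 0.77 × 59.0296 = 45.452792 now.
Offer 54 ≥ 45.452792, so Alice accepts.

Accept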